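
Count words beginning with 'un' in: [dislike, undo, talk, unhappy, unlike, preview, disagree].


Checking each word for prefix 'un':
  'dislike' -> no (count: 0)
  'undo' -> YES, starts with 'un' (count: 1)
  'talk' -> no (count: 1)
  'unhappy' -> YES, starts with 'un' (count: 2)
  'unlike' -> YES, starts with 'un' (count: 3)
  'preview' -> no (count: 3)
  'disagree' -> no (count: 3)
Total with prefix 'un': 3

3


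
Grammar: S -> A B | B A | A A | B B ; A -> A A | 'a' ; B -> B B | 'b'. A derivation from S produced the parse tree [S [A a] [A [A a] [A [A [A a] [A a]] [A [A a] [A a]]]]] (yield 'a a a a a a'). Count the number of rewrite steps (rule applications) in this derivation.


Every bracketed nonterminal node [X ...] in the tree is produced by exactly one rule application.
Reading the tree off as a leftmost derivation:
  Step 1: S  =>  A A   (applied S -> A A)
  Step 2: A A  =>  a A   (applied A -> a)
  Step 3: a A  =>  a A A   (applied A -> A A)
  Step 4: a A A  =>  a a A   (applied A -> a)
  Step 5: a a A  =>  a a A A   (applied A -> A A)
  Step 6: a a A A  =>  a a A A A   (applied A -> A A)
  Step 7: a a A A A  =>  a a a A A   (applied A -> a)
  Step 8: a a a A A  =>  a a a a A   (applied A -> a)
  Step 9: a a a a A  =>  a a a a A A   (applied A -> A A)
  Step 10: a a a a A A  =>  a a a a a A   (applied A -> a)
  Step 11: a a a a a A  =>  a a a a a a   (applied A -> a)
Final yield: a a a a a a
Total rewrite steps: 11

11


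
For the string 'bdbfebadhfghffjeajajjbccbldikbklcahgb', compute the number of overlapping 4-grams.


String 'bdbfebadhfghffjeajajjbccbldikbklcahgb' has length L = 37.
Number of overlapping n-grams = L - n + 1
Substituting: 37 - 4 + 1 = 34

34


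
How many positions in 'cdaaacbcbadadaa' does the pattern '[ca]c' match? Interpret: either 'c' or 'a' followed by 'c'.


Pattern: [ca]c means either 'c' or 'a' followed by 'c'.
Scanning 'cdaaacbcbadadaa' position-by-position:
  Pos 0: window 'cd' -> no
  Pos 1: window 'da' -> no
  Pos 2: window 'aa' -> no
  Pos 3: window 'aa' -> no
  Pos 4: window 'ac' -> MATCH
  Pos 5: window 'cb' -> no
  Pos 6: window 'bc' -> no
  Pos 7: window 'cb' -> no
  Pos 8: window 'ba' -> no
  Pos 9: window 'ad' -> no
  Pos 10: window 'da' -> no
  Pos 11: window 'ad' -> no
  Pos 12: window 'da' -> no
  Pos 13: window 'aa' -> no
  Pos 14: window 'a' -> no
Total matches: 1

1


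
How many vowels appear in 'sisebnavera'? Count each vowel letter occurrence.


Scanning each character of 'sisebnavera':
  Position 1: 's' -> consonant (running count: 0)
  Position 2: 'i' -> vowel (running count: 1)
  Position 3: 's' -> consonant (running count: 1)
  Position 4: 'e' -> vowel (running count: 2)
  Position 5: 'b' -> consonant (running count: 2)
  Position 6: 'n' -> consonant (running count: 2)
  Position 7: 'a' -> vowel (running count: 3)
  Position 8: 'v' -> consonant (running count: 3)
  Position 9: 'e' -> vowel (running count: 4)
  Position 10: 'r' -> consonant (running count: 4)
  Position 11: 'a' -> vowel (running count: 5)
Total vowels: 5

5


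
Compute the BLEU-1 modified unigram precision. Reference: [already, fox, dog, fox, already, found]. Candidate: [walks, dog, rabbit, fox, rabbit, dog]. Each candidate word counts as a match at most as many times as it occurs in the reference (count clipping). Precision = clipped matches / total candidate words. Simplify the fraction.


Reference word counts: {'already': 2, 'dog': 1, 'found': 1, 'fox': 2}
Checking each candidate word (with clipping):
  'walks' -> not in reference -> no match (matches: 0)
  'dog' -> in reference (ref count 1, used 1/1) -> match (matches: 1)
  'rabbit' -> not in reference -> no match (matches: 1)
  'fox' -> in reference (ref count 2, used 1/2) -> match (matches: 2)
  'rabbit' -> not in reference -> no match (matches: 2)
  'dog' -> ref count 1 already used up (1/1) -> clipped, no match (matches: 2)
Clipped matches: 2, Candidate length: 6
Precision = 2/6 = 1/3

1/3


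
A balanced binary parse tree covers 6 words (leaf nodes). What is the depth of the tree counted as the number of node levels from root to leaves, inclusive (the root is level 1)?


In a balanced binary tree with n leaves the deepest leaf is ceil(log2(n)) edges below the root,
so counting node levels inclusive of root and leaves gives ceil(log2(n)) + 1 levels.
log2(6) = 2.5850
ceil(2.5850) = 3
levels = 3 + 1 = 4

4


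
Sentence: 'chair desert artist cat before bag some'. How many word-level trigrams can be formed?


Word trigrams from [7] words:
  Trigram 1: (chair desert artist)
  Trigram 2: (desert artist cat)
  Trigram 3: (artist cat before)
  Trigram 4: (cat before bag)
  Trigram 5: (before bag some)
Total word trigrams: 7 - 2 = 5

5


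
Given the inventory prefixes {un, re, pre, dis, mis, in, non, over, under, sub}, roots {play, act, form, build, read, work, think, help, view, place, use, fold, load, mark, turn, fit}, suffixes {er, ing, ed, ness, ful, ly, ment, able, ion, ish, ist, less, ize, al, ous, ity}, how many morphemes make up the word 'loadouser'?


Segmenting 'loadouser' against the inventory:
  'load' -> root (morpheme 1)
  'ous' -> suffix (morpheme 2)
  'er' -> suffix (morpheme 3)
Total morphemes: 3

3


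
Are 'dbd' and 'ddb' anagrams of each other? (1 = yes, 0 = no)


Sort characters of 'dbd': 'bdd'
Sort characters of 'ddb': 'bdd'
Sorted forms match -> they ARE anagrams
Result: 1

1


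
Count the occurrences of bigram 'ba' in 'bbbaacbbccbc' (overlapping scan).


Scanning 'bbbaacbbccbc' for bigram 'ba':
  Position 0: 'bb' -> no
  Position 1: 'bb' -> no
  Position 2: 'ba' -> MATCH
  Position 3: 'aa' -> no
  Position 4: 'ac' -> no
  Position 5: 'cb' -> no
  Position 6: 'bb' -> no
  Position 7: 'bc' -> no
  Position 8: 'cc' -> no
  Position 9: 'cb' -> no
  Position 10: 'bc' -> no
Total matches: 1

1


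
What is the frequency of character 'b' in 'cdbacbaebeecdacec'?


Scanning 'cdbacbaebeecdacec' for 'b':
  Position 2: 'b' -> MATCH (count: 1)
  Position 5: 'b' -> MATCH (count: 2)
  Position 8: 'b' -> MATCH (count: 3)
Total occurrences of 'b': 3

3


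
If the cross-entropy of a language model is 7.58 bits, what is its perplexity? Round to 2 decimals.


Perplexity formula: PP = 2^H
H = 7.58
PP = 2^7.58
Decompose: 2^7.58 = 2^7 * 2^0.58
2^7 = 128, 2^0.58 ~ 1.4948492
PP ~ 128 * 1.4948492 = 191.3406976
Rounded to 2 decimals: 191.34

191.34


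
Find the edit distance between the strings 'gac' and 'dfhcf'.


Building DP table for s1='gac' (len 3) and s2='dfhcf' (len 5):
       d  f  h  c  f
    0  1  2  3  4  5
  g 1  1  2  3  4  5
  a 2  2  2  3  4  5
  c 3  3  3  3  3  4
Edit distance = dp[3][5] = 4

4


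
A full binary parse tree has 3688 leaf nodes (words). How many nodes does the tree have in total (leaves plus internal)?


Leaf nodes (terminals): 3688
Internal nodes = n - 1 = 3688 - 1 = 3687
Total = leaves + internal = 3688 + 3687 = 7375

7375


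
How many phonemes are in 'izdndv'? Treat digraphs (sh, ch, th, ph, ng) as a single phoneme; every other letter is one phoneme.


Parsing 'izdndv' greedily, digraphs first:
  'i' -> vowel phoneme (phonemes so far: 1)
  'z' -> consonant phoneme (phonemes so far: 2)
  'd' -> consonant phoneme (phonemes so far: 3)
  'n' -> consonant phoneme (phonemes so far: 4)
  'd' -> consonant phoneme (phonemes so far: 5)
  'v' -> consonant phoneme (phonemes so far: 6)
Total phonemes: 6

6


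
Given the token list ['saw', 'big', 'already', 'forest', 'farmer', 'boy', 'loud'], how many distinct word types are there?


Listing all tokens and tracking unique types:
  Token 1: 'saw' -> NEW (unique so far: 1)
  Token 2: 'big' -> NEW (unique so far: 2)
  Token 3: 'already' -> NEW (unique so far: 3)
  Token 4: 'forest' -> NEW (unique so far: 4)
  Token 5: 'farmer' -> NEW (unique so far: 5)
  Token 6: 'boy' -> NEW (unique so far: 6)
  Token 7: 'loud' -> NEW (unique so far: 7)
Unique types: ('already', 'big', 'boy', 'farmer', 'forest', 'loud', 'saw')
Vocabulary size: 7

7


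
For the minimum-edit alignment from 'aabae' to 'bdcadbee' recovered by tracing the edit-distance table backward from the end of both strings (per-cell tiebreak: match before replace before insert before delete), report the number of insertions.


Edit distance = 5. Backtracking from cell (5, 8) with preference match > replace > insert > delete,
then listing the resulting alignment 'aabae' -> 'bdcadbee' left to right:
  Step 1: insert 'b' [insertion #1]
  Step 2: insert 'd' [insertion #2]
  Step 3: insert 'c' [insertion #3]
  Step 4: keep 'a'
  Step 5: replace a->d
  Step 6: keep 'b'
  Step 7: replace a->e
  Step 8: keep 'e'
Total insertions: 3

3


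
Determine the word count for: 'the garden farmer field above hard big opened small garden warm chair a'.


Counting words by splitting on spaces:
  Word 1: 'the'
  Word 2: 'garden'
  Word 3: 'farmer'
  Word 4: 'field'
  Word 5: 'above'
  Word 6: 'hard'
  Word 7: 'big'
  Word 8: 'opened'
  Word 9: 'small'
  Word 10: 'garden'
  Word 11: 'warm'
  Word 12: 'chair'
  Word 13: 'a'
Total words: 13

13


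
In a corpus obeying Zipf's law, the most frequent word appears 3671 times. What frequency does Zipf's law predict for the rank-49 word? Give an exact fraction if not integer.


Zipf's law: freq(rank) = f1 / rank
f1 = 3671, rank = 49
freq = 3671 / 49
GCD(3671, 49) = 1
Simplified: 3671/49

3671/49


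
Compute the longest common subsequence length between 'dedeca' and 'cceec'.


DP table for LCS of 'dedeca' and 'cceec':
       c  c  e  e  c
    0  0  0  0  0  0
  d 0  0  0  0  0  0
  e 0  0  0  1  1  1
  d 0  0  0  1  1  1
  e 0  0  0  1  2  2
  c 0  1  1  1  2  3
  a 0  1  1  1  2  3
LCS: 'eec'
LCS length = 3

3


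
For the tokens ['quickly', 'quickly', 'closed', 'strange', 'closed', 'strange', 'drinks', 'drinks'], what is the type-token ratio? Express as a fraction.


Tokens: 8
Unique types: ('closed', 'drinks', 'quickly', 'strange') = 4
TTR = 4/8
Simplify: divide both by 4 -> 1/2
TTR = 1/2

1/2


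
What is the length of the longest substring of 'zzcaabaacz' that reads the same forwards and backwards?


Scanning 'zzcaabaacz' for palindromic substrings.
Substring at positions 1-9: 'zcaabaacz'.
Check: reverse('zcaabaacz') = 'zcaabaacz' -> palindrome confirmed.
Neighbouring characters ('z' / '-') break symmetry, so it cannot extend further.
No longer palindromic substring exists; longest length = 9

9


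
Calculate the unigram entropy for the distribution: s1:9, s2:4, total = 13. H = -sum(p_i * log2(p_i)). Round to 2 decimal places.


Computing entropy H = -sum(p_i * log2(p_i)):
  s1: p = 9/13 = 0.6923, -p*log2(p) = 0.3673
  s2: p = 4/13 = 0.3077, -p*log2(p) = 0.5232
H = sum of terms = 0.8905
Rounded to 2 decimals: 0.89

0.89


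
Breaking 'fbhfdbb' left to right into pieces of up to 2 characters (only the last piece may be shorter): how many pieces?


'fbhfdbb' has 7 characters.
Chunking with max size 2:
  Chunk 1: 'fb' (positions 0-1)
  Chunk 2: 'hf' (positions 2-3)
  Chunk 3: 'db' (positions 4-5)
  Chunk 4: 'b' (positions 6-6)
Total chunks: ceil(7 / 2) = 4

4


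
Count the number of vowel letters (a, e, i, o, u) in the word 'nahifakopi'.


Scanning each character of 'nahifakopi':
  Position 1: 'n' -> consonant (running count: 0)
  Position 2: 'a' -> vowel (running count: 1)
  Position 3: 'h' -> consonant (running count: 1)
  Position 4: 'i' -> vowel (running count: 2)
  Position 5: 'f' -> consonant (running count: 2)
  Position 6: 'a' -> vowel (running count: 3)
  Position 7: 'k' -> consonant (running count: 3)
  Position 8: 'o' -> vowel (running count: 4)
  Position 9: 'p' -> consonant (running count: 4)
  Position 10: 'i' -> vowel (running count: 5)
Total vowels: 5

5


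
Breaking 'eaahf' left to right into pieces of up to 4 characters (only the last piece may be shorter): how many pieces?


'eaahf' has 5 characters.
Chunking with max size 4:
  Chunk 1: 'eaah' (positions 0-3)
  Chunk 2: 'f' (positions 4-4)
Total chunks: ceil(5 / 4) = 2

2


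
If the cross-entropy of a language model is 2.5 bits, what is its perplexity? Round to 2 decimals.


Perplexity formula: PP = 2^H
H = 2.5
PP = 2^2.5
Decompose: 2^2.5 = 2^2 * 2^0.5 = 2^2 * sqrt(2)
2^2 = 4, sqrt(2) ~ 1.4142136
PP ~ 4 * 1.4142136 = 5.6568544
Rounded to 2 decimals: 5.66

5.66


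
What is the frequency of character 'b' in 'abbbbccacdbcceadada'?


Scanning 'abbbbccacdbcceadada' for 'b':
  Position 1: 'b' -> MATCH (count: 1)
  Position 2: 'b' -> MATCH (count: 2)
  Position 3: 'b' -> MATCH (count: 3)
  Position 4: 'b' -> MATCH (count: 4)
  Position 10: 'b' -> MATCH (count: 5)
Total occurrences of 'b': 5

5


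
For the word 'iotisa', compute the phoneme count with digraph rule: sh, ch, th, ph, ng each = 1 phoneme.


Parsing 'iotisa' greedily, digraphs first:
  'i' -> vowel phoneme (phonemes so far: 1)
  'o' -> vowel phoneme (phonemes so far: 2)
  't' -> consonant phoneme (phonemes so far: 3)
  'i' -> vowel phoneme (phonemes so far: 4)
  's' -> consonant phoneme (phonemes so far: 5)
  'a' -> vowel phoneme (phonemes so far: 6)
Total phonemes: 6

6


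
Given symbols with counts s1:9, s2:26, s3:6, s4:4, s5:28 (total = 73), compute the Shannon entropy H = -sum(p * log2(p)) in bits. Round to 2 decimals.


Computing entropy H = -sum(p_i * log2(p_i)):
  s1: p = 9/73 = 0.1233, -p*log2(p) = 0.3723
  s2: p = 26/73 = 0.3562, -p*log2(p) = 0.5305
  s3: p = 6/73 = 0.0822, -p*log2(p) = 0.2963
  s4: p = 4/73 = 0.0548, -p*log2(p) = 0.2296
  s5: p = 28/73 = 0.3836, -p*log2(p) = 0.5303
H = sum of terms = 1.9590
Rounded to 2 decimals: 1.96

1.96


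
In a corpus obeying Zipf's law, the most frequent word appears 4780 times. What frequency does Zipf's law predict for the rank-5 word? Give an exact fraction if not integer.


Zipf's law: freq(rank) = f1 / rank
f1 = 4780, rank = 5
freq = 4780 / 5
= 956

956


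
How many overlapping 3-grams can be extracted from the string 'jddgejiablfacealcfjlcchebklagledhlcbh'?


String 'jddgejiablfacealcfjlcchebklagledhlcbh' has length L = 37.
Number of overlapping n-grams = L - n + 1
Substituting: 37 - 3 + 1 = 35

35


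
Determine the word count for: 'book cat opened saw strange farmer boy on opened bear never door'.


Counting words by splitting on spaces:
  Word 1: 'book'
  Word 2: 'cat'
  Word 3: 'opened'
  Word 4: 'saw'
  Word 5: 'strange'
  Word 6: 'farmer'
  Word 7: 'boy'
  Word 8: 'on'
  Word 9: 'opened'
  Word 10: 'bear'
  Word 11: 'never'
  Word 12: 'door'
Total words: 12

12


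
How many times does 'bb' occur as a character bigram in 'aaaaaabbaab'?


Scanning 'aaaaaabbaab' for bigram 'bb':
  Position 0: 'aa' -> no
  Position 1: 'aa' -> no
  Position 2: 'aa' -> no
  Position 3: 'aa' -> no
  Position 4: 'aa' -> no
  Position 5: 'ab' -> no
  Position 6: 'bb' -> MATCH
  Position 7: 'ba' -> no
  Position 8: 'aa' -> no
  Position 9: 'ab' -> no
Total matches: 1

1


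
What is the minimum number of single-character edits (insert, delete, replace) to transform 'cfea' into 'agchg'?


Building DP table for s1='cfea' (len 4) and s2='agchg' (len 5):
       a  g  c  h  g
    0  1  2  3  4  5
  c 1  1  2  2  3  4
  f 2  2  2  3  3  4
  e 3  3  3  3  4  4
  a 4  3  4  4  4  5
Edit distance = dp[4][5] = 5

5


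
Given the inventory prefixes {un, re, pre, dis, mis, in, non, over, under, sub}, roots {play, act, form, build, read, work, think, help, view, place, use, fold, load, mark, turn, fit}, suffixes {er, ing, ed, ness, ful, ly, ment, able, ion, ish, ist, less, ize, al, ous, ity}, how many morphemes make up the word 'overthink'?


Segmenting 'overthink' against the inventory:
  'over' -> prefix (morpheme 1)
  'think' -> root (morpheme 2)
Total morphemes: 2

2


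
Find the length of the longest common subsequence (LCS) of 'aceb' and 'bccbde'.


DP table for LCS of 'aceb' and 'bccbde':
       b  c  c  b  d  e
    0  0  0  0  0  0  0
  a 0  0  0  0  0  0  0
  c 0  0  1  1  1  1  1
  e 0  0  1  1  1  1  2
  b 0  1  1  1  2  2  2
LCS: 'ce'
LCS length = 2

2


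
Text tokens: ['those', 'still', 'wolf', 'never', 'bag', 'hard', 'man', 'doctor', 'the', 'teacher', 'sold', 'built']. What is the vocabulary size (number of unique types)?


Listing all tokens and tracking unique types:
  Token 1: 'those' -> NEW (unique so far: 1)
  Token 2: 'still' -> NEW (unique so far: 2)
  Token 3: 'wolf' -> NEW (unique so far: 3)
  Token 4: 'never' -> NEW (unique so far: 4)
  Token 5: 'bag' -> NEW (unique so far: 5)
  Token 6: 'hard' -> NEW (unique so far: 6)
  Token 7: 'man' -> NEW (unique so far: 7)
  Token 8: 'doctor' -> NEW (unique so far: 8)
  Token 9: 'the' -> NEW (unique so far: 9)
  Token 10: 'teacher' -> NEW (unique so far: 10)
  Token 11: 'sold' -> NEW (unique so far: 11)
  Token 12: 'built' -> NEW (unique so far: 12)
Unique types: ('bag', 'built', 'doctor', 'hard', 'man', 'never', 'sold', 'still', 'teacher', 'the', 'those', 'wolf')
Vocabulary size: 12

12


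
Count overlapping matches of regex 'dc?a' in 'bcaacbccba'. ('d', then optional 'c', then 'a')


Pattern: dc?a means 'd', then optional 'c', then 'a'.
Scanning 'bcaacbccba' position-by-position:
  Pos 0: window 'bca' -> no
  Pos 1: window 'caa' -> no
  Pos 2: window 'aac' -> no
  Pos 3: window 'acb' -> no
  Pos 4: window 'cbc' -> no
  Pos 5: window 'bcc' -> no
  Pos 6: window 'ccb' -> no
  Pos 7: window 'cba' -> no
  Pos 8: window 'ba' -> no
  Pos 9: window 'a' -> no
Total matches: 0

0


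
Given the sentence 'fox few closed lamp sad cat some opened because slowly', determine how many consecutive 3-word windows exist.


Word trigrams from [10] words:
  Trigram 1: (fox few closed)
  Trigram 2: (few closed lamp)
  Trigram 3: (closed lamp sad)
  Trigram 4: (lamp sad cat)
  Trigram 5: (sad cat some)
  Trigram 6: (cat some opened)
  Trigram 7: (some opened because)
  Trigram 8: (opened because slowly)
Total word trigrams: 10 - 2 = 8

8


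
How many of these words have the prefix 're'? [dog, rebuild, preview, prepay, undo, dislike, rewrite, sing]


Checking each word for prefix 're':
  'dog' -> no (count: 0)
  'rebuild' -> YES, starts with 're' (count: 1)
  'preview' -> no (count: 1)
  'prepay' -> no (count: 1)
  'undo' -> no (count: 1)
  'dislike' -> no (count: 1)
  'rewrite' -> YES, starts with 're' (count: 2)
  'sing' -> no (count: 2)
Total with prefix 're': 2

2


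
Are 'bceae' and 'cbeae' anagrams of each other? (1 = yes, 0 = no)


Sort characters of 'bceae': 'abcee'
Sort characters of 'cbeae': 'abcee'
Sorted forms match -> they ARE anagrams
Result: 1

1


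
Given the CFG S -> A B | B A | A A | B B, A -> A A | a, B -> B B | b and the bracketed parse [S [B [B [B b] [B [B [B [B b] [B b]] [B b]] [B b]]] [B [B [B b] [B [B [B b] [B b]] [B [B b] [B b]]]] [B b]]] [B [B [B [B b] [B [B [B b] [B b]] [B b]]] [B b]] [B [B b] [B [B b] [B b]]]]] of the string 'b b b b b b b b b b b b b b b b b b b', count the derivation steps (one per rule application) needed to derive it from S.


Every bracketed nonterminal node [X ...] in the tree is produced by exactly one rule application.
Reading the tree off as a leftmost derivation:
  Step 1: S  =>  B B   (applied S -> B B)
  Step 2: B B  =>  B B B   (applied B -> B B)
  Step 3: B B B  =>  B B B B   (applied B -> B B)
  Step 4: B B B B  =>  b B B B   (applied B -> b)
  Step 5: b B B B  =>  b B B B B   (applied B -> B B)
  Step 6: b B B B B  =>  b B B B B B   (applied B -> B B)
  Step 7: b B B B B B  =>  b B B B B B B   (applied B -> B B)
  Step 8: b B B B B B B  =>  b b B B B B B   (applied B -> b)
  Step 9: b b B B B B B  =>  b b b B B B B   (applied B -> b)
  Step 10: b b b B B B B  =>  b b b b B B B   (applied B -> b)
  Step 11: b b b b B B B  =>  b b b b b B B   (applied B -> b)
  Step 12: b b b b b B B  =>  b b b b b B B B   (applied B -> B B)
  Step 13: b b b b b B B B  =>  b b b b b B B B B   (applied B -> B B)
  Step 14: b b b b b B B B B  =>  b b b b b b B B B   (applied B -> b)
  Step 15: b b b b b b B B B  =>  b b b b b b B B B B   (applied B -> B B)
  Step 16: b b b b b b B B B B  =>  b b b b b b B B B B B   (applied B -> B B)
  Step 17: b b b b b b B B B B B  =>  b b b b b b b B B B B   (applied B -> b)
  Step 18: b b b b b b b B B B B  =>  b b b b b b b b B B B   (applied B -> b)
  Step 19: b b b b b b b b B B B  =>  b b b b b b b b B B B B   (applied B -> B B)
  Step 20: b b b b b b b b B B B B  =>  b b b b b b b b b B B B   (applied B -> b)
  Step 21: b b b b b b b b b B B B  =>  b b b b b b b b b b B B   (applied B -> b)
  Step 22: b b b b b b b b b b B B  =>  b b b b b b b b b b b B   (applied B -> b)
  Step 23: b b b b b b b b b b b B  =>  b b b b b b b b b b b B B   (applied B -> B B)
  Step 24: b b b b b b b b b b b B B  =>  b b b b b b b b b b b B B B   (applied B -> B B)
  Step 25: b b b b b b b b b b b B B B  =>  b b b b b b b b b b b B B B B   (applied B -> B B)
  Step 26: b b b b b b b b b b b B B B B  =>  b b b b b b b b b b b b B B B   (applied B -> b)
  Step 27: b b b b b b b b b b b b B B B  =>  b b b b b b b b b b b b B B B B   (applied B -> B B)
  Step 28: b b b b b b b b b b b b B B B B  =>  b b b b b b b b b b b b B B B B B   (applied B -> B B)
  Step 29: b b b b b b b b b b b b B B B B B  =>  b b b b b b b b b b b b b B B B B   (applied B -> b)
  Step 30: b b b b b b b b b b b b b B B B B  =>  b b b b b b b b b b b b b b B B B   (applied B -> b)
  Step 31: b b b b b b b b b b b b b b B B B  =>  b b b b b b b b b b b b b b b B B   (applied B -> b)
  Step 32: b b b b b b b b b b b b b b b B B  =>  b b b b b b b b b b b b b b b b B   (applied B -> b)
  Step 33: b b b b b b b b b b b b b b b b B  =>  b b b b b b b b b b b b b b b b B B   (applied B -> B B)
  Step 34: b b b b b b b b b b b b b b b b B B  =>  b b b b b b b b b b b b b b b b b B   (applied B -> b)
  Step 35: b b b b b b b b b b b b b b b b b B  =>  b b b b b b b b b b b b b b b b b B B   (applied B -> B B)
  Step 36: b b b b b b b b b b b b b b b b b B B  =>  b b b b b b b b b b b b b b b b b b B   (applied B -> b)
  Step 37: b b b b b b b b b b b b b b b b b b B  =>  b b b b b b b b b b b b b b b b b b b   (applied B -> b)
Final yield: b b b b b b b b b b b b b b b b b b b
Total rewrite steps: 37

37


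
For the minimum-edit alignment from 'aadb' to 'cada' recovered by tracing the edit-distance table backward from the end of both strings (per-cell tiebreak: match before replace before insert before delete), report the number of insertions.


Edit distance = 2. Backtracking from cell (4, 4) with preference match > replace > insert > delete,
then listing the resulting alignment 'aadb' -> 'cada' left to right:
  Step 1: replace a->c
  Step 2: keep 'a'
  Step 3: keep 'd'
  Step 4: replace b->a
Total insertions: 0

0


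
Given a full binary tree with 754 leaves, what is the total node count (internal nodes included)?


Leaf nodes (terminals): 754
Internal nodes = n - 1 = 754 - 1 = 753
Total = leaves + internal = 754 + 753 = 1507

1507


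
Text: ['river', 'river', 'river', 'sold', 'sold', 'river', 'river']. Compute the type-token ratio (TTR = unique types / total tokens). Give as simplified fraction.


Tokens: 7
Unique types: ('river', 'sold') = 2
TTR = 2/7
Already in lowest terms.

2/7


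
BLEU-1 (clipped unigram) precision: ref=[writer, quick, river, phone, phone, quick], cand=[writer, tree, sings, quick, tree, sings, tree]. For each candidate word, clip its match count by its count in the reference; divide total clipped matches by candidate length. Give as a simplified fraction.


Reference word counts: {'phone': 2, 'quick': 2, 'river': 1, 'writer': 1}
Checking each candidate word (with clipping):
  'writer' -> in reference (ref count 1, used 1/1) -> match (matches: 1)
  'tree' -> not in reference -> no match (matches: 1)
  'sings' -> not in reference -> no match (matches: 1)
  'quick' -> in reference (ref count 2, used 1/2) -> match (matches: 2)
  'tree' -> not in reference -> no match (matches: 2)
  'sings' -> not in reference -> no match (matches: 2)
  'tree' -> not in reference -> no match (matches: 2)
Clipped matches: 2, Candidate length: 7
Precision = 2/7

2/7


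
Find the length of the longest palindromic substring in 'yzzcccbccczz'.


Scanning 'yzzcccbccczz' for palindromic substrings.
Substring at positions 1-11: 'zzcccbccczz'.
Check: reverse('zzcccbccczz') = 'zzcccbccczz' -> palindrome confirmed.
Neighbouring characters ('y' / '-') break symmetry, so it cannot extend further.
No longer palindromic substring exists; longest length = 11

11


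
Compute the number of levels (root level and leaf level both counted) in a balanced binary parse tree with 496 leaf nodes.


In a balanced binary tree with n leaves the deepest leaf is ceil(log2(n)) edges below the root,
so counting node levels inclusive of root and leaves gives ceil(log2(n)) + 1 levels.
log2(496) = 8.9542
ceil(8.9542) = 9
levels = 9 + 1 = 10

10


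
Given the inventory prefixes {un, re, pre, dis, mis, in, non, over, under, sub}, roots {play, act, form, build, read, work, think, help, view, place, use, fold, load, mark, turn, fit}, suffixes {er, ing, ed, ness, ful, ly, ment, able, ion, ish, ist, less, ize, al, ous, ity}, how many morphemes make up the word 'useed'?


Segmenting 'useed' against the inventory:
  'use' -> root (morpheme 1)
  'ed' -> suffix (morpheme 2)
Total morphemes: 2

2


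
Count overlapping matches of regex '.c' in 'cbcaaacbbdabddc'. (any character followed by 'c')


Pattern: .c means any character followed by 'c'.
Scanning 'cbcaaacbbdabddc' position-by-position:
  Pos 0: window 'cb' -> no
  Pos 1: window 'bc' -> MATCH
  Pos 2: window 'ca' -> no
  Pos 3: window 'aa' -> no
  Pos 4: window 'aa' -> no
  Pos 5: window 'ac' -> MATCH
  Pos 6: window 'cb' -> no
  Pos 7: window 'bb' -> no
  Pos 8: window 'bd' -> no
  Pos 9: window 'da' -> no
  Pos 10: window 'ab' -> no
  Pos 11: window 'bd' -> no
  Pos 12: window 'dd' -> no
  Pos 13: window 'dc' -> MATCH
  Pos 14: window 'c' -> no
Total matches: 3

3


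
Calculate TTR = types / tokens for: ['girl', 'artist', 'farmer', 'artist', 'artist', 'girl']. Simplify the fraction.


Tokens: 6
Unique types: ('artist', 'farmer', 'girl') = 3
TTR = 3/6
Simplify: divide both by 3 -> 1/2
TTR = 1/2

1/2


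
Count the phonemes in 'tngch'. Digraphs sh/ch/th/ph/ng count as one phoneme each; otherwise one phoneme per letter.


Parsing 'tngch' greedily, digraphs first:
  't' -> consonant phoneme (phonemes so far: 1)
  'ng' -> digraph (1 consonant phoneme) (phonemes so far: 2)
  'ch' -> digraph (1 consonant phoneme) (phonemes so far: 3)
Total phonemes: 3

3


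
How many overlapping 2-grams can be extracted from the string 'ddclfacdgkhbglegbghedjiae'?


String 'ddclfacdgkhbglegbghedjiae' has length L = 25.
Number of overlapping n-grams = L - n + 1
Substituting: 25 - 2 + 1 = 24

24


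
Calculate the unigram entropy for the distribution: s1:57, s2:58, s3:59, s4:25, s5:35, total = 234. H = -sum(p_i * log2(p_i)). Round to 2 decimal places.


Computing entropy H = -sum(p_i * log2(p_i)):
  s1: p = 57/234 = 0.2436, -p*log2(p) = 0.4963
  s2: p = 58/234 = 0.2479, -p*log2(p) = 0.4988
  s3: p = 59/234 = 0.2521, -p*log2(p) = 0.5012
  s4: p = 25/234 = 0.1068, -p*log2(p) = 0.3447
  s5: p = 35/234 = 0.1496, -p*log2(p) = 0.4100
H = sum of terms = 2.2510
Rounded to 2 decimals: 2.25

2.25


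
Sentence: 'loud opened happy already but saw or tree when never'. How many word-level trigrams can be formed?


Word trigrams from [10] words:
  Trigram 1: (loud opened happy)
  Trigram 2: (opened happy already)
  Trigram 3: (happy already but)
  Trigram 4: (already but saw)
  Trigram 5: (but saw or)
  Trigram 6: (saw or tree)
  Trigram 7: (or tree when)
  Trigram 8: (tree when never)
Total word trigrams: 10 - 2 = 8

8


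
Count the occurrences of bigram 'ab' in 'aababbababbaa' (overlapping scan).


Scanning 'aababbababbaa' for bigram 'ab':
  Position 0: 'aa' -> no
  Position 1: 'ab' -> MATCH
  Position 2: 'ba' -> no
  Position 3: 'ab' -> MATCH
  Position 4: 'bb' -> no
  Position 5: 'ba' -> no
  Position 6: 'ab' -> MATCH
  Position 7: 'ba' -> no
  Position 8: 'ab' -> MATCH
  Position 9: 'bb' -> no
  Position 10: 'ba' -> no
  Position 11: 'aa' -> no
Total matches: 4

4


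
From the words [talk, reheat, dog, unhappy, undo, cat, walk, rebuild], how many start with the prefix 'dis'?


Checking each word for prefix 'dis':
  'talk' -> no (count: 0)
  'reheat' -> no (count: 0)
  'dog' -> no (count: 0)
  'unhappy' -> no (count: 0)
  'undo' -> no (count: 0)
  'cat' -> no (count: 0)
  'walk' -> no (count: 0)
  'rebuild' -> no (count: 0)
Total with prefix 'dis': 0

0


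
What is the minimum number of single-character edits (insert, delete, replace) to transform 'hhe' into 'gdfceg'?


Building DP table for s1='hhe' (len 3) and s2='gdfceg' (len 6):
       g  d  f  c  e  g
    0  1  2  3  4  5  6
  h 1  1  2  3  4  5  6
  h 2  2  2  3  4  5  6
  e 3  3  3  3  4  4  5
Edit distance = dp[3][6] = 5

5


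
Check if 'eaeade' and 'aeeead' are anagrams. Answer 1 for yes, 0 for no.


Sort characters of 'eaeade': 'aadeee'
Sort characters of 'aeeead': 'aadeee'
Sorted forms match -> they ARE anagrams
Result: 1

1


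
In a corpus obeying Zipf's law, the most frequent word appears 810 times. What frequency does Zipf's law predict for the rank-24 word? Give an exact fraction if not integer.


Zipf's law: freq(rank) = f1 / rank
f1 = 810, rank = 24
freq = 810 / 24
GCD(810, 24) = 6
Simplified: 135/4

135/4


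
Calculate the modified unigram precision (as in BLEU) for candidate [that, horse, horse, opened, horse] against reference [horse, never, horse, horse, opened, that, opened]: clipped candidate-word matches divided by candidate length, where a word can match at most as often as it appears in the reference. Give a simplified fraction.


Reference word counts: {'horse': 3, 'never': 1, 'opened': 2, 'that': 1}
Checking each candidate word (with clipping):
  'that' -> in reference (ref count 1, used 1/1) -> match (matches: 1)
  'horse' -> in reference (ref count 3, used 1/3) -> match (matches: 2)
  'horse' -> in reference (ref count 3, used 2/3) -> match (matches: 3)
  'opened' -> in reference (ref count 2, used 1/2) -> match (matches: 4)
  'horse' -> in reference (ref count 3, used 3/3) -> match (matches: 5)
Clipped matches: 5, Candidate length: 5
Precision = 5/5 = 1

1


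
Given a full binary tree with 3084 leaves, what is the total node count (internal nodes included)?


Leaf nodes (terminals): 3084
Internal nodes = n - 1 = 3084 - 1 = 3083
Total = leaves + internal = 3084 + 3083 = 6167

6167


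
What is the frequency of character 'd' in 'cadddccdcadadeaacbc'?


Scanning 'cadddccdcadadeaacbc' for 'd':
  Position 2: 'd' -> MATCH (count: 1)
  Position 3: 'd' -> MATCH (count: 2)
  Position 4: 'd' -> MATCH (count: 3)
  Position 7: 'd' -> MATCH (count: 4)
  Position 10: 'd' -> MATCH (count: 5)
  Position 12: 'd' -> MATCH (count: 6)
Total occurrences of 'd': 6

6


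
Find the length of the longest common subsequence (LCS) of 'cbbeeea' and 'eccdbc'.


DP table for LCS of 'cbbeeea' and 'eccdbc':
       e  c  c  d  b  c
    0  0  0  0  0  0  0
  c 0  0  1  1  1  1  1
  b 0  0  1  1  1  2  2
  b 0  0  1  1  1  2  2
  e 0  1  1  1  1  2  2
  e 0  1  1  1  1  2  2
  e 0  1  1  1  1  2  2
  a 0  1  1  1  1  2  2
LCS: 'cb'
LCS length = 2

2


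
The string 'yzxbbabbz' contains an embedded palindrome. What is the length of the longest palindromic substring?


Scanning 'yzxbbabbz' for palindromic substrings.
Substring at positions 3-7: 'bbabb'.
Check: reverse('bbabb') = 'bbabb' -> palindrome confirmed.
Neighbouring characters ('x' / 'z') break symmetry, so it cannot extend further.
No longer palindromic substring exists; longest length = 5

5


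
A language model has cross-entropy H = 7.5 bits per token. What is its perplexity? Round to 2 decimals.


Perplexity formula: PP = 2^H
H = 7.5
PP = 2^7.5
Decompose: 2^7.5 = 2^7 * 2^0.5 = 2^7 * sqrt(2)
2^7 = 128, sqrt(2) ~ 1.4142136
PP ~ 128 * 1.4142136 = 181.0193408
Rounded to 2 decimals: 181.02

181.02


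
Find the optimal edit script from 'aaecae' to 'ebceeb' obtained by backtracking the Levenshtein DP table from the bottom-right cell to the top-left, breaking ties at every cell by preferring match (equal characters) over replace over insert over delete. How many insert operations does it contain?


Edit distance = 5. Backtracking from cell (6, 6) with preference match > replace > insert > delete,
then listing the resulting alignment 'aaecae' -> 'ebceeb' left to right:
  Step 1: delete 'a'
  Step 2: replace a->e
  Step 3: replace e->b
  Step 4: keep 'c'
  Step 5: replace a->e
  Step 6: keep 'e'
  Step 7: insert 'b' [insertion #1]
Total insertions: 1

1


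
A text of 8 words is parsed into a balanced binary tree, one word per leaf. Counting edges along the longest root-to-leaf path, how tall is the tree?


In a balanced binary tree with n leaves the deepest leaf is ceil(log2(n)) edges below the root.
log2(8) = 3.0000
ceil(3.0000) = 3
height (edges) = 3

3


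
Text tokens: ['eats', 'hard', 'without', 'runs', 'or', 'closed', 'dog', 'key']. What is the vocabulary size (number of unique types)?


Listing all tokens and tracking unique types:
  Token 1: 'eats' -> NEW (unique so far: 1)
  Token 2: 'hard' -> NEW (unique so far: 2)
  Token 3: 'without' -> NEW (unique so far: 3)
  Token 4: 'runs' -> NEW (unique so far: 4)
  Token 5: 'or' -> NEW (unique so far: 5)
  Token 6: 'closed' -> NEW (unique so far: 6)
  Token 7: 'dog' -> NEW (unique so far: 7)
  Token 8: 'key' -> NEW (unique so far: 8)
Unique types: ('closed', 'dog', 'eats', 'hard', 'key', 'or', 'runs', 'without')
Vocabulary size: 8

8


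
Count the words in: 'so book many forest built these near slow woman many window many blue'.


Counting words by splitting on spaces:
  Word 1: 'so'
  Word 2: 'book'
  Word 3: 'many'
  Word 4: 'forest'
  Word 5: 'built'
  Word 6: 'these'
  Word 7: 'near'
  Word 8: 'slow'
  Word 9: 'woman'
  Word 10: 'many'
  Word 11: 'window'
  Word 12: 'many'
  Word 13: 'blue'
Total words: 13

13


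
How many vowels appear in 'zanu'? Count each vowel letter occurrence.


Scanning each character of 'zanu':
  Position 1: 'z' -> consonant (running count: 0)
  Position 2: 'a' -> vowel (running count: 1)
  Position 3: 'n' -> consonant (running count: 1)
  Position 4: 'u' -> vowel (running count: 2)
Total vowels: 2

2


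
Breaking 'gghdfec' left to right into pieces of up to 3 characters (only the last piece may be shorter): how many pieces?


'gghdfec' has 7 characters.
Chunking with max size 3:
  Chunk 1: 'ggh' (positions 0-2)
  Chunk 2: 'dfe' (positions 3-5)
  Chunk 3: 'c' (positions 6-6)
Total chunks: ceil(7 / 3) = 3

3


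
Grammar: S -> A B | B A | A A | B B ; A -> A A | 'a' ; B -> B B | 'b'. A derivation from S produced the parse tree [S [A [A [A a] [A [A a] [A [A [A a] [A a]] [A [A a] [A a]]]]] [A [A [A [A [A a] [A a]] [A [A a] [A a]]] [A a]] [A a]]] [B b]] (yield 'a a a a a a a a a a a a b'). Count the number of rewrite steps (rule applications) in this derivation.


Every bracketed nonterminal node [X ...] in the tree is produced by exactly one rule application.
Reading the tree off as a leftmost derivation:
  Step 1: S  =>  A B   (applied S -> A B)
  Step 2: A B  =>  A A B   (applied A -> A A)
  Step 3: A A B  =>  A A A B   (applied A -> A A)
  Step 4: A A A B  =>  a A A B   (applied A -> a)
  Step 5: a A A B  =>  a A A A B   (applied A -> A A)
  Step 6: a A A A B  =>  a a A A B   (applied A -> a)
  Step 7: a a A A B  =>  a a A A A B   (applied A -> A A)
  Step 8: a a A A A B  =>  a a A A A A B   (applied A -> A A)
  Step 9: a a A A A A B  =>  a a a A A A B   (applied A -> a)
  Step 10: a a a A A A B  =>  a a a a A A B   (applied A -> a)
  Step 11: a a a a A A B  =>  a a a a A A A B   (applied A -> A A)
  Step 12: a a a a A A A B  =>  a a a a a A A B   (applied A -> a)
  Step 13: a a a a a A A B  =>  a a a a a a A B   (applied A -> a)
  Step 14: a a a a a a A B  =>  a a a a a a A A B   (applied A -> A A)
  Step 15: a a a a a a A A B  =>  a a a a a a A A A B   (applied A -> A A)
  Step 16: a a a a a a A A A B  =>  a a a a a a A A A A B   (applied A -> A A)
  Step 17: a a a a a a A A A A B  =>  a a a a a a A A A A A B   (applied A -> A A)
  Step 18: a a a a a a A A A A A B  =>  a a a a a a a A A A A B   (applied A -> a)
  Step 19: a a a a a a a A A A A B  =>  a a a a a a a a A A A B   (applied A -> a)
  Step 20: a a a a a a a a A A A B  =>  a a a a a a a a A A A A B   (applied A -> A A)
  Step 21: a a a a a a a a A A A A B  =>  a a a a a a a a a A A A B   (applied A -> a)
  Step 22: a a a a a a a a a A A A B  =>  a a a a a a a a a a A A B   (applied A -> a)
  Step 23: a a a a a a a a a a A A B  =>  a a a a a a a a a a a A B   (applied A -> a)
  Step 24: a a a a a a a a a a a A B  =>  a a a a a a a a a a a a B   (applied A -> a)
  Step 25: a a a a a a a a a a a a B  =>  a a a a a a a a a a a a b   (applied B -> b)
Final yield: a a a a a a a a a a a a b
Total rewrite steps: 25

25


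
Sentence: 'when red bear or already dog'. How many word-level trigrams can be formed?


Word trigrams from [6] words:
  Trigram 1: (when red bear)
  Trigram 2: (red bear or)
  Trigram 3: (bear or already)
  Trigram 4: (or already dog)
Total word trigrams: 6 - 2 = 4

4


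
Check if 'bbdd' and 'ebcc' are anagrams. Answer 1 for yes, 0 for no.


Sort characters of 'bbdd': 'bbdd'
Sort characters of 'ebcc': 'bcce'
Sorted forms differ -> they are NOT anagrams
Result: 0

0


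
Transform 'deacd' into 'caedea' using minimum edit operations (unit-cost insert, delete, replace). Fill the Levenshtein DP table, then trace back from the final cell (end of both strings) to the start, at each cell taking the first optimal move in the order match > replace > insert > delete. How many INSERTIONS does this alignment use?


Edit distance = 5. Backtracking from cell (5, 6) with preference match > replace > insert > delete,
then listing the resulting alignment 'deacd' -> 'caedea' left to right:
  Step 1: insert 'c' [insertion #1]
  Step 2: replace d->a
  Step 3: keep 'e'
  Step 4: replace a->d
  Step 5: replace c->e
  Step 6: replace d->a
Total insertions: 1

1


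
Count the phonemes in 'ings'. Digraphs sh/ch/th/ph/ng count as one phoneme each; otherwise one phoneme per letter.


Parsing 'ings' greedily, digraphs first:
  'i' -> vowel phoneme (phonemes so far: 1)
  'ng' -> digraph (1 consonant phoneme) (phonemes so far: 2)
  's' -> consonant phoneme (phonemes so far: 3)
Total phonemes: 3

3


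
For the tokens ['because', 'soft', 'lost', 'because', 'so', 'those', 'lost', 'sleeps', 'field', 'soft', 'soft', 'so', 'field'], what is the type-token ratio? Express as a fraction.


Tokens: 13
Unique types: ('because', 'field', 'lost', 'sleeps', 'so', 'soft', 'those') = 7
TTR = 7/13
Already in lowest terms.

7/13


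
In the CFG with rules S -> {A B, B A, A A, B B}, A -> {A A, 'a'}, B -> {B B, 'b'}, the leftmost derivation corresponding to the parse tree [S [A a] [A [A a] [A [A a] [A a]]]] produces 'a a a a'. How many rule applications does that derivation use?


Every bracketed nonterminal node [X ...] in the tree is produced by exactly one rule application.
Reading the tree off as a leftmost derivation:
  Step 1: S  =>  A A   (applied S -> A A)
  Step 2: A A  =>  a A   (applied A -> a)
  Step 3: a A  =>  a A A   (applied A -> A A)
  Step 4: a A A  =>  a a A   (applied A -> a)
  Step 5: a a A  =>  a a A A   (applied A -> A A)
  Step 6: a a A A  =>  a a a A   (applied A -> a)
  Step 7: a a a A  =>  a a a a   (applied A -> a)
Final yield: a a a a
Total rewrite steps: 7

7


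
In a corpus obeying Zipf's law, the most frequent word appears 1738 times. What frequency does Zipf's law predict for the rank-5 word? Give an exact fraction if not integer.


Zipf's law: freq(rank) = f1 / rank
f1 = 1738, rank = 5
freq = 1738 / 5
GCD(1738, 5) = 1
Simplified: 1738/5

1738/5


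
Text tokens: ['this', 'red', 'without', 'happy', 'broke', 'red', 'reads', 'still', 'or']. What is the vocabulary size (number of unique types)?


Listing all tokens and tracking unique types:
  Token 1: 'this' -> NEW (unique so far: 1)
  Token 2: 'red' -> NEW (unique so far: 2)
  Token 3: 'without' -> NEW (unique so far: 3)
  Token 4: 'happy' -> NEW (unique so far: 4)
  Token 5: 'broke' -> NEW (unique so far: 5)
  Token 6: 'red' -> duplicate (unique so far: 5)
  Token 7: 'reads' -> NEW (unique so far: 6)
  Token 8: 'still' -> NEW (unique so far: 7)
  Token 9: 'or' -> NEW (unique so far: 8)
Unique types: ('broke', 'happy', 'or', 'reads', 'red', 'still', 'this', 'without')
Vocabulary size: 8

8
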